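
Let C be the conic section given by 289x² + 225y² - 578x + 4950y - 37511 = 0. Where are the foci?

(1, -19) and (1, -3)

Group: 289(x² - 2x) + 225(y² + 22y) = 37511
Complete the square in x and y: 289(x - 1)² + 225(y + 11)² = 37511 + 289 + 27225 = 65025
Dividing both sides by 65025: (x - 1)²/225 + (y + 11)²/289 = 1
Ellipse, center (1, -11), major axis vertical; a² = 289, b² = 225.
c² = a² - b² = 289 - 225 = 64, so c = 8.
Foci lie on the vertical axis through the center: (h, k ± c).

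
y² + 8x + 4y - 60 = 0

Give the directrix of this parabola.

x = 10

Only y is squared. Complete the square in y: (y + 2)² = -8(x - 8).
Vertex (8, -2); 4p = -8 so p = -2. Opens left.
Directrix is the vertical line x = h − p = 8 − (-2) = 10.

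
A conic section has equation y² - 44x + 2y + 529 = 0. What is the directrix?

x = 1

Only y is squared. Complete the square in y: (y + 1)² = 44(x - 12).
Vertex (12, -1); 4p = 44 so p = 11. Opens right.
Directrix is the vertical line x = h − p = 12 − (11) = 1.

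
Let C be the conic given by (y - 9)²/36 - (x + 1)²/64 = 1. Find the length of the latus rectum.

Center (-1, 9). The positive term is the y-term, so the transverse axis is vertical; a² = 36, b² = 64.
Latus rectum length = 2b²/a = 2·64/6 = 64/3.

64/3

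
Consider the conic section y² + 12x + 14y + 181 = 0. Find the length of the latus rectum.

Only y is squared. Complete the square in y: (y + 7)² = -12(x + 11).
Vertex (-11, -7); 4p = -12 so p = -3. Opens left.
Latus rectum length = |4p| = 12.

12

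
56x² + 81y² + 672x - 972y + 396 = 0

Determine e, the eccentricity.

Rearranging, 56(x² + 12x) + 81(y² - 12y) = -396.
Completing the square gives 56(x + 6)² + 81(y - 6)² = -396 + 2016 + 2916 = 4536.
Divide through by 4536 to get (x + 6)²/81 + (y - 6)²/56 = 1.
Ellipse, center (-6, 6), major axis horizontal; a² = 81, b² = 56.
c² = a² - b² = 25, so c = 5.
e = c/a = 5/9.

e = 5/9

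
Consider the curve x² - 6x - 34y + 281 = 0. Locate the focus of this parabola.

(3, 33/2)

Only x is squared. Complete the square in x: (x - 3)² = 34(y - 8).
Vertex (3, 8); 4p = 34 so p = 17/2. Opens up.
Focus is p units from the vertex along the axis: (h, k + p).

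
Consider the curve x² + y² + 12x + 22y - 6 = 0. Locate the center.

(-6, -11)

(x² + 12x) + (y² + 22y) = 6
(x + 6)² + (y + 11)² = 6 + 36 + 121 = 163
So (x + 6)² + (y + 11)² = 163.
Circle centered at (-6, -11) with r² = 163.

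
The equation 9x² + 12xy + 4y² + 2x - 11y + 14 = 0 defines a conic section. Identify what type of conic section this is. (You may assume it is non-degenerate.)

parabola

A = 9, B = 12, C = 4.
Discriminant B² − 4AC = 12² − 4·9·4 = 0.
B² − 4AC = 0 ⇒ parabola.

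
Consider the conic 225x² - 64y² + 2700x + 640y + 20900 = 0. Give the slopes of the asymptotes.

15/8 and -15/8

Group: 225(x² + 12x) -64(y² - 10y) = -20900
225(x + 6)² -64(y - 5)² = -20900 + 8100 - 1600 = -14400
Dividing both sides by -14400: (y - 5)²/225 - (x + 6)²/64 = 1
Hyperbola, center (-6, 5), transverse axis vertical; a² = 225, b² = 64.
For a vertical hyperbola the asymptotes have slope ±a/b.
Here that is ±15/8.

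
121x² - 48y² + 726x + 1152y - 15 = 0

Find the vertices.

(-3, 1) and (-3, 23)

Collect terms: 121(x² + 6x) -48(y² - 24y) = 15
Completing the square gives 121(x + 3)² -48(y - 12)² = 15 + 1089 - 6912 = -5808.
Divide by -5808: (y - 12)²/121 - (x + 3)²/48 = 1
Hyperbola, center (-3, 12), transverse axis vertical; a² = 121, b² = 48.
a = 11. Vertices at (h, k ± a).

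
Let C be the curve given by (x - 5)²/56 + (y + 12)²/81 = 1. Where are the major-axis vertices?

Center (5, -12). The larger denominator 81 sits under the y-term, so the major axis is vertical; a² = 81, b² = 56.
a = 9. Vertices at (h, k ± a).

(5, -21) and (5, -3)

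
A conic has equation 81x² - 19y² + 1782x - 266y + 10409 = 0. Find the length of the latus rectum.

Group the x- and y-terms: 81(x² + 22x) -19(y² + 14y) = -10409
Completing the square gives 81(x + 11)² -19(y + 7)² = -10409 + 9801 - 931 = -1539.
Divide through by -1539 to get (y + 7)²/81 - (x + 11)²/19 = 1.
Hyperbola, center (-11, -7), transverse axis vertical; a² = 81, b² = 19.
Latus rectum length = 2b²/a = 2·19/9 = 38/9.

38/9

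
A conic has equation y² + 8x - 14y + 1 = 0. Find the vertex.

Only y is squared. Complete the square in y: (y - 7)² = -8(x - 6).
Vertex (6, 7); 4p = -8 so p = -2. Opens left.

(6, 7)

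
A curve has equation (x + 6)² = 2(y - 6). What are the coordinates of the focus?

(-6, 13/2)

Vertex (-6, 6); 4p = 2 so p = 1/2. Opens up.
Focus is p units from the vertex along the axis: (h, k + p).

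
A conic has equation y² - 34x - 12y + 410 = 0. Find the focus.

(39/2, 6)

Only y is squared. Complete the square in y: (y - 6)² = 34(x - 11).
Vertex (11, 6); 4p = 34 so p = 17/2. Opens right.
Focus is p units from the vertex along the axis: (h + p, k).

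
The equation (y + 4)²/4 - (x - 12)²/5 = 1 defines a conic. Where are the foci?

(12, -7) and (12, -1)

Center (12, -4). The positive term is the y-term, so the transverse axis is vertical; a² = 4, b² = 5.
c² = a² + b² = 4 + 5 = 9, so c = 3.
Foci lie on the vertical axis through the center: (h, k ± c).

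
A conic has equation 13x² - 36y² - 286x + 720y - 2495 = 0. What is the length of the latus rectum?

Rearranging, 13(x² - 22x) -36(y² - 20y) = 2495.
Complete the square in x and y: 13(x - 11)² -36(y - 10)² = 2495 + 1573 - 3600 = 468
Dividing both sides by 468: (x - 11)²/36 - (y - 10)²/13 = 1
Hyperbola, center (11, 10), transverse axis horizontal; a² = 36, b² = 13.
Latus rectum length = 2b²/a = 2·13/6 = 13/3.

13/3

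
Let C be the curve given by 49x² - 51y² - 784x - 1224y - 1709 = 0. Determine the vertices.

49(x² - 16x) -51(y² + 24y) = 1709
Complete the square in x and y: 49(x - 8)² -51(y + 12)² = 1709 + 3136 - 7344 = -2499
Divide through by -2499 to get (y + 12)²/49 - (x - 8)²/51 = 1.
Hyperbola, center (8, -12), transverse axis vertical; a² = 49, b² = 51.
a = 7. Vertices at (h, k ± a).

(8, -19) and (8, -5)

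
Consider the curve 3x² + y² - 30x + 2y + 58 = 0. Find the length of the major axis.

Group: 3(x² - 10x) + (y² + 2y) = -58
Complete the square: 3(x - 5)² + (y + 1)² = -58 + 75 + 1 = 18
Dividing both sides by 18: (x - 5)²/6 + (y + 1)²/18 = 1
Ellipse, center (5, -1), major axis vertical; a² = 18, b² = 6.
a² = 18 so a = 3√2; the major axis has length 2a = 6√2.

6√2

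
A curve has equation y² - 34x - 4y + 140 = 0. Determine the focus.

Only y is squared. Complete the square in y: (y - 2)² = 34(x - 4).
Vertex (4, 2); 4p = 34 so p = 17/2. Opens right.
Focus is p units from the vertex along the axis: (h + p, k).

(25/2, 2)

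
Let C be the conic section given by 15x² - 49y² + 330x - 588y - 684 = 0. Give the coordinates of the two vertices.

Collect terms: 15(x² + 22x) -49(y² + 12y) = 684
Complete the square in x and y: 15(x + 11)² -49(y + 6)² = 684 + 1815 - 1764 = 735
Divide by 735: (x + 11)²/49 - (y + 6)²/15 = 1
Hyperbola, center (-11, -6), transverse axis horizontal; a² = 49, b² = 15.
a = 7. Vertices at (h ± a, k).

(-18, -6) and (-4, -6)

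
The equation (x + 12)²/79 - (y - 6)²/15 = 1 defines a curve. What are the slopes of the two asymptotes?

√1185/79 and -√1185/79

Center (-12, 6). The positive term is the x-term, so the transverse axis is horizontal; a² = 79, b² = 15.
For a horizontal hyperbola the asymptotes have slope ±b/a.
Here that is ±√15/√79 = ±√1185/79.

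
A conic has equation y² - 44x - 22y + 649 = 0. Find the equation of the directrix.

Only y is squared. Complete the square in y: (y - 11)² = 44(x - 12).
Vertex (12, 11); 4p = 44 so p = 11. Opens right.
Directrix is the vertical line x = h − p = 12 − (11) = 1.

x = 1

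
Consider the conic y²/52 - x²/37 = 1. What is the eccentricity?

e = √1157/26

Center (0, 0). The positive term is the y-term, so the transverse axis is vertical; a² = 52, b² = 37.
c² = a² + b² = 89, so c = √89.
e = c/a = √89/2√13 = √1157/26.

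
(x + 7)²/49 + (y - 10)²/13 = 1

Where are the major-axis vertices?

Center (-7, 10). The larger denominator 49 sits under the x-term, so the major axis is horizontal; a² = 49, b² = 13.
a = 7. Vertices at (h ± a, k).

(-14, 10) and (0, 10)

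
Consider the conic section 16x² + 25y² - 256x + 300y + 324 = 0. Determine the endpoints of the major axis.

(-2, -6) and (18, -6)

Group the x- and y-terms: 16(x² - 16x) + 25(y² + 12y) = -324
Completing the square gives 16(x - 8)² + 25(y + 6)² = -324 + 1024 + 900 = 1600.
Divide by 1600: (x - 8)²/100 + (y + 6)²/64 = 1
Ellipse, center (8, -6), major axis horizontal; a² = 100, b² = 64.
a = 10. Vertices at (h ± a, k).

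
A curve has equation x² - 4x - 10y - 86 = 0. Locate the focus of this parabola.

Only x is squared. Complete the square in x: (x - 2)² = 10(y + 9).
Vertex (2, -9); 4p = 10 so p = 5/2. Opens up.
Focus is p units from the vertex along the axis: (h, k + p).

(2, -13/2)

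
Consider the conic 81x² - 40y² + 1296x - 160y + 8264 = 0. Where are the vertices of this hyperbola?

(-8, -11) and (-8, 7)

Group: 81(x² + 16x) -40(y² + 4y) = -8264
Complete the square in x and y: 81(x + 8)² -40(y + 2)² = -8264 + 5184 - 160 = -3240
Divide by -3240: (y + 2)²/81 - (x + 8)²/40 = 1
Hyperbola, center (-8, -2), transverse axis vertical; a² = 81, b² = 40.
a = 9. Vertices at (h, k ± a).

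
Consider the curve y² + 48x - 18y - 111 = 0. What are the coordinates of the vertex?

Only y is squared. Complete the square in y: (y - 9)² = -48(x - 4).
Vertex (4, 9); 4p = -48 so p = -12. Opens left.

(4, 9)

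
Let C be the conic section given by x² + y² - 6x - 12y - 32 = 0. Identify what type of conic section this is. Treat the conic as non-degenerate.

No xy term. Coefficients of x² and y² are A = 1, C = 1.
A = C (same sign) ⇒ circle.

circle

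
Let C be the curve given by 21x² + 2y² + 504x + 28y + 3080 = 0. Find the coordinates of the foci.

(-12, -7 - √19) and (-12, -7 + √19)

21(x² + 24x) + 2(y² + 14y) = -3080
Complete the square: 21(x + 12)² + 2(y + 7)² = -3080 + 3024 + 98 = 42
Divide by 42: (x + 12)²/2 + (y + 7)²/21 = 1
Ellipse, center (-12, -7), major axis vertical; a² = 21, b² = 2.
c² = a² - b² = 21 - 2 = 19, so c = √19.
Foci lie on the vertical axis through the center: (h, k ± c).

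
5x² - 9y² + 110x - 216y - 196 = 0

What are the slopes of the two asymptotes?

Group: 5(x² + 22x) -9(y² + 24y) = 196
Completing the square gives 5(x + 11)² -9(y + 12)² = 196 + 605 - 1296 = -495.
Divide by -495: (y + 12)²/55 - (x + 11)²/99 = 1
Hyperbola, center (-11, -12), transverse axis vertical; a² = 55, b² = 99.
For a vertical hyperbola the asymptotes have slope ±a/b.
Here that is ±√55/3√11 = ±√5/3.

√5/3 and -√5/3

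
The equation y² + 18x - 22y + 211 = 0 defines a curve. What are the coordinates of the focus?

(-19/2, 11)

Only y is squared. Complete the square in y: (y - 11)² = -18(x + 5).
Vertex (-5, 11); 4p = -18 so p = -9/2. Opens left.
Focus is p units from the vertex along the axis: (h + p, k).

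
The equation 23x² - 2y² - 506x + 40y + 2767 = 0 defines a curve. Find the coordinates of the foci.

Rearranging, 23(x² - 22x) -2(y² - 20y) = -2767.
Completing the square gives 23(x - 11)² -2(y - 10)² = -2767 + 2783 - 200 = -184.
Dividing both sides by -184: (y - 10)²/92 - (x - 11)²/8 = 1
Hyperbola, center (11, 10), transverse axis vertical; a² = 92, b² = 8.
c² = a² + b² = 92 + 8 = 100, so c = 10.
Foci lie on the vertical axis through the center: (h, k ± c).

(11, 0) and (11, 20)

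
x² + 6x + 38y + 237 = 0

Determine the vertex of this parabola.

(-3, -6)

Only x is squared. Complete the square in x: (x + 3)² = -38(y + 6).
Vertex (-3, -6); 4p = -38 so p = -19/2. Opens down.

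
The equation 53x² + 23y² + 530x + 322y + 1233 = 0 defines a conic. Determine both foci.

53(x² + 10x) + 23(y² + 14y) = -1233
Complete the square: 53(x + 5)² + 23(y + 7)² = -1233 + 1325 + 1127 = 1219
Dividing both sides by 1219: (x + 5)²/23 + (y + 7)²/53 = 1
Ellipse, center (-5, -7), major axis vertical; a² = 53, b² = 23.
c² = a² - b² = 53 - 23 = 30, so c = √30.
Foci lie on the vertical axis through the center: (h, k ± c).

(-5, -7 - √30) and (-5, -7 + √30)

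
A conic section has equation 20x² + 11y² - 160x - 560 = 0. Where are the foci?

Collect terms: 20(x² - 8x) + 11y² = 560
Complete the square: 20(x - 4)² + 11y² = 560 + 320 + 0 = 880
Divide by 880: (x - 4)²/44 + y²/80 = 1
Ellipse, center (4, 0), major axis vertical; a² = 80, b² = 44.
c² = a² - b² = 80 - 44 = 36, so c = 6.
Foci lie on the vertical axis through the center: (h, k ± c).

(4, -6) and (4, 6)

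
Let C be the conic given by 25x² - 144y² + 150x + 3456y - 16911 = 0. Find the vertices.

Group the x- and y-terms: 25(x² + 6x) -144(y² - 24y) = 16911
25(x + 3)² -144(y - 12)² = 16911 + 225 - 20736 = -3600
Divide by -3600: (y - 12)²/25 - (x + 3)²/144 = 1
Hyperbola, center (-3, 12), transverse axis vertical; a² = 25, b² = 144.
a = 5. Vertices at (h, k ± a).

(-3, 7) and (-3, 17)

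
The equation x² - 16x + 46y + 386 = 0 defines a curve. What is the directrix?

y = 9/2

Only x is squared. Complete the square in x: (x - 8)² = -46(y + 7).
Vertex (8, -7); 4p = -46 so p = -23/2. Opens down.
Directrix is the horizontal line y = k − p = -7 − (-23/2) = 9/2.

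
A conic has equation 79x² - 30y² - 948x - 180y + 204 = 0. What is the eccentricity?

79(x² - 12x) -30(y² + 6y) = -204
Completing the square gives 79(x - 6)² -30(y + 3)² = -204 + 2844 - 270 = 2370.
Divide through by 2370 to get (x - 6)²/30 - (y + 3)²/79 = 1.
Hyperbola, center (6, -3), transverse axis horizontal; a² = 30, b² = 79.
c² = a² + b² = 109, so c = √109.
e = c/a = √109/√30 = √3270/30.

e = √3270/30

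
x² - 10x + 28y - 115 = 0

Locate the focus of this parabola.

(5, -2)

Only x is squared. Complete the square in x: (x - 5)² = -28(y - 5).
Vertex (5, 5); 4p = -28 so p = -7. Opens down.
Focus is p units from the vertex along the axis: (h, k + p).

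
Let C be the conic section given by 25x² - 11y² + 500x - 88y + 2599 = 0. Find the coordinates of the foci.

Group the x- and y-terms: 25(x² + 20x) -11(y² + 8y) = -2599
Complete the square in x and y: 25(x + 10)² -11(y + 4)² = -2599 + 2500 - 176 = -275
Dividing both sides by -275: (y + 4)²/25 - (x + 10)²/11 = 1
Hyperbola, center (-10, -4), transverse axis vertical; a² = 25, b² = 11.
c² = a² + b² = 25 + 11 = 36, so c = 6.
Foci lie on the vertical axis through the center: (h, k ± c).

(-10, -10) and (-10, 2)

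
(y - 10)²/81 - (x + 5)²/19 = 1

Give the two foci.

(-5, 0) and (-5, 20)

Center (-5, 10). The positive term is the y-term, so the transverse axis is vertical; a² = 81, b² = 19.
c² = a² + b² = 81 + 19 = 100, so c = 10.
Foci lie on the vertical axis through the center: (h, k ± c).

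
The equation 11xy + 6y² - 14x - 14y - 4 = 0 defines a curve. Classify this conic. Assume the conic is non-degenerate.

A = 0, B = 11, C = 6.
Discriminant B² − 4AC = 11² − 4·0·6 = 121.
B² − 4AC > 0 ⇒ hyperbola.

hyperbola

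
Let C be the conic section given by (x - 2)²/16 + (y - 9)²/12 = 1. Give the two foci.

(0, 9) and (4, 9)

Center (2, 9). The larger denominator 16 sits under the x-term, so the major axis is horizontal; a² = 16, b² = 12.
c² = a² - b² = 16 - 12 = 4, so c = 2.
Foci lie on the horizontal axis through the center: (h ± c, k).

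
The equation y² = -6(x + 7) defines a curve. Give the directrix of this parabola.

Vertex (-7, 0); 4p = -6 so p = -3/2. Opens left.
Directrix is the vertical line x = h − p = -7 − (-3/2) = -11/2.

x = -11/2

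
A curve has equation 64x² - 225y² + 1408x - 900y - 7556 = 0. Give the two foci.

(-28, -2) and (6, -2)

Collect terms: 64(x² + 22x) -225(y² + 4y) = 7556
Complete the square in x and y: 64(x + 11)² -225(y + 2)² = 7556 + 7744 - 900 = 14400
Divide by 14400: (x + 11)²/225 - (y + 2)²/64 = 1
Hyperbola, center (-11, -2), transverse axis horizontal; a² = 225, b² = 64.
c² = a² + b² = 225 + 64 = 289, so c = 17.
Foci lie on the horizontal axis through the center: (h ± c, k).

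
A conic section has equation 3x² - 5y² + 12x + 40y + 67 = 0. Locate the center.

(-2, 4)

Collect terms: 3(x² + 4x) -5(y² - 8y) = -67
Completing the square gives 3(x + 2)² -5(y - 4)² = -67 + 12 - 80 = -135.
Dividing both sides by -135: (y - 4)²/27 - (x + 2)²/45 = 1
Hyperbola with center (-2, 4).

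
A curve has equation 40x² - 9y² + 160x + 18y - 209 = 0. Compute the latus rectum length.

80/3

40(x² + 4x) -9(y² - 2y) = 209
Complete the square: 40(x + 2)² -9(y - 1)² = 209 + 160 - 9 = 360
Dividing both sides by 360: (x + 2)²/9 - (y - 1)²/40 = 1
Hyperbola, center (-2, 1), transverse axis horizontal; a² = 9, b² = 40.
Latus rectum length = 2b²/a = 2·40/3 = 80/3.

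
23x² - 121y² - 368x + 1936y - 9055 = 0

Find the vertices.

(-3, 8) and (19, 8)

Group the x- and y-terms: 23(x² - 16x) -121(y² - 16y) = 9055
Complete the square: 23(x - 8)² -121(y - 8)² = 9055 + 1472 - 7744 = 2783
Divide through by 2783 to get (x - 8)²/121 - (y - 8)²/23 = 1.
Hyperbola, center (8, 8), transverse axis horizontal; a² = 121, b² = 23.
a = 11. Vertices at (h ± a, k).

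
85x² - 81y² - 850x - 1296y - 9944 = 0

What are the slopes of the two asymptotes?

√85/9 and -√85/9

Group the x- and y-terms: 85(x² - 10x) -81(y² + 16y) = 9944
Completing the square gives 85(x - 5)² -81(y + 8)² = 9944 + 2125 - 5184 = 6885.
Divide through by 6885 to get (x - 5)²/81 - (y + 8)²/85 = 1.
Hyperbola, center (5, -8), transverse axis horizontal; a² = 81, b² = 85.
For a horizontal hyperbola the asymptotes have slope ±b/a.
Here that is ±√85/9.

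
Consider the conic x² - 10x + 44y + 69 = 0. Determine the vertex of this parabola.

(5, -1)

Only x is squared. Complete the square in x: (x - 5)² = -44(y + 1).
Vertex (5, -1); 4p = -44 so p = -11. Opens down.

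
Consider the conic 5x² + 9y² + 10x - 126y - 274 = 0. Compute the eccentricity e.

Collect terms: 5(x² + 2x) + 9(y² - 14y) = 274
Completing the square gives 5(x + 1)² + 9(y - 7)² = 274 + 5 + 441 = 720.
Divide through by 720 to get (x + 1)²/144 + (y - 7)²/80 = 1.
Ellipse, center (-1, 7), major axis horizontal; a² = 144, b² = 80.
c² = a² - b² = 64, so c = 8.
e = c/a = 8/12 = 2/3.

e = 2/3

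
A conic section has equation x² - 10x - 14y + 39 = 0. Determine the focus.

(5, 9/2)

Only x is squared. Complete the square in x: (x - 5)² = 14(y - 1).
Vertex (5, 1); 4p = 14 so p = 7/2. Opens up.
Focus is p units from the vertex along the axis: (h, k + p).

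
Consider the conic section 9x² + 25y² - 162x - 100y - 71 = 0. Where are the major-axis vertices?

(-1, 2) and (19, 2)

Group: 9(x² - 18x) + 25(y² - 4y) = 71
Complete the square in x and y: 9(x - 9)² + 25(y - 2)² = 71 + 729 + 100 = 900
Divide by 900: (x - 9)²/100 + (y - 2)²/36 = 1
Ellipse, center (9, 2), major axis horizontal; a² = 100, b² = 36.
a = 10. Vertices at (h ± a, k).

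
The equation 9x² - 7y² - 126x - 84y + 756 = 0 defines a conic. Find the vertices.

(7, -15) and (7, 3)

Rearranging, 9(x² - 14x) -7(y² + 12y) = -756.
Complete the square in x and y: 9(x - 7)² -7(y + 6)² = -756 + 441 - 252 = -567
Divide by -567: (y + 6)²/81 - (x - 7)²/63 = 1
Hyperbola, center (7, -6), transverse axis vertical; a² = 81, b² = 63.
a = 9. Vertices at (h, k ± a).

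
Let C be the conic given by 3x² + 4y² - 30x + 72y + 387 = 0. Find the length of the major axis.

4

Group the x- and y-terms: 3(x² - 10x) + 4(y² + 18y) = -387
Complete the square in x and y: 3(x - 5)² + 4(y + 9)² = -387 + 75 + 324 = 12
Divide through by 12 to get (x - 5)²/4 + (y + 9)²/3 = 1.
Ellipse, center (5, -9), major axis horizontal; a² = 4, b² = 3.
a² = 4 so a = 2; the major axis has length 2a = 4.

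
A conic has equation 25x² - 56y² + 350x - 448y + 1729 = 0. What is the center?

(-7, -4)

25(x² + 14x) -56(y² + 8y) = -1729
Complete the square in x and y: 25(x + 7)² -56(y + 4)² = -1729 + 1225 - 896 = -1400
Divide by -1400: (y + 4)²/25 - (x + 7)²/56 = 1
Hyperbola with center (-7, -4).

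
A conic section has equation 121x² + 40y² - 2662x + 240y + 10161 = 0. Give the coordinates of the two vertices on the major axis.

(11, -14) and (11, 8)

121(x² - 22x) + 40(y² + 6y) = -10161
Completing the square gives 121(x - 11)² + 40(y + 3)² = -10161 + 14641 + 360 = 4840.
Divide through by 4840 to get (x - 11)²/40 + (y + 3)²/121 = 1.
Ellipse, center (11, -3), major axis vertical; a² = 121, b² = 40.
a = 11. Vertices at (h, k ± a).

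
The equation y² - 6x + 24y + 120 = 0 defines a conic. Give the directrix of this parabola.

x = -11/2

Only y is squared. Complete the square in y: (y + 12)² = 6(x + 4).
Vertex (-4, -12); 4p = 6 so p = 3/2. Opens right.
Directrix is the vertical line x = h − p = -4 − (3/2) = -11/2.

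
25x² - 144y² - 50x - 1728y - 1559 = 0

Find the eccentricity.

e = 13/5

Collect terms: 25(x² - 2x) -144(y² + 12y) = 1559
Complete the square in x and y: 25(x - 1)² -144(y + 6)² = 1559 + 25 - 5184 = -3600
Dividing both sides by -3600: (y + 6)²/25 - (x - 1)²/144 = 1
Hyperbola, center (1, -6), transverse axis vertical; a² = 25, b² = 144.
c² = a² + b² = 169, so c = 13.
e = c/a = 13/5.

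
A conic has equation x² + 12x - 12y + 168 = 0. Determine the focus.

(-6, 14)

Only x is squared. Complete the square in x: (x + 6)² = 12(y - 11).
Vertex (-6, 11); 4p = 12 so p = 3. Opens up.
Focus is p units from the vertex along the axis: (h, k + p).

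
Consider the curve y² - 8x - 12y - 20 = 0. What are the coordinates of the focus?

(-5, 6)

Only y is squared. Complete the square in y: (y - 6)² = 8(x + 7).
Vertex (-7, 6); 4p = 8 so p = 2. Opens right.
Focus is p units from the vertex along the axis: (h + p, k).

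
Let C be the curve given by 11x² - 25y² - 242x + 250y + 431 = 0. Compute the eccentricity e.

e = 6/5

Group: 11(x² - 22x) -25(y² - 10y) = -431
Complete the square: 11(x - 11)² -25(y - 5)² = -431 + 1331 - 625 = 275
Divide by 275: (x - 11)²/25 - (y - 5)²/11 = 1
Hyperbola, center (11, 5), transverse axis horizontal; a² = 25, b² = 11.
c² = a² + b² = 36, so c = 6.
e = c/a = 6/5.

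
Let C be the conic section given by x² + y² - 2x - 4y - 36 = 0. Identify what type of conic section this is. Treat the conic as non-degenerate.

circle

No xy term. Coefficients of x² and y² are A = 1, C = 1.
A = C (same sign) ⇒ circle.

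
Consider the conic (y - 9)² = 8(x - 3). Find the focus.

Vertex (3, 9); 4p = 8 so p = 2. Opens right.
Focus is p units from the vertex along the axis: (h + p, k).

(5, 9)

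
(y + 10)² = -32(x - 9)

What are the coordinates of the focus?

Vertex (9, -10); 4p = -32 so p = -8. Opens left.
Focus is p units from the vertex along the axis: (h + p, k).

(1, -10)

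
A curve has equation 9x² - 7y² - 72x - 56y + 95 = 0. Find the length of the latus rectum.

14/3

Collect terms: 9(x² - 8x) -7(y² + 8y) = -95
Complete the square: 9(x - 4)² -7(y + 4)² = -95 + 144 - 112 = -63
Divide through by -63 to get (y + 4)²/9 - (x - 4)²/7 = 1.
Hyperbola, center (4, -4), transverse axis vertical; a² = 9, b² = 7.
Latus rectum length = 2b²/a = 2·7/3 = 14/3.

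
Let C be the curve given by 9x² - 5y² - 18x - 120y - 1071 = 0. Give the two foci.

(1 - 4√7, -12) and (1 + 4√7, -12)

Collect terms: 9(x² - 2x) -5(y² + 24y) = 1071
Complete the square: 9(x - 1)² -5(y + 12)² = 1071 + 9 - 720 = 360
Divide by 360: (x - 1)²/40 - (y + 12)²/72 = 1
Hyperbola, center (1, -12), transverse axis horizontal; a² = 40, b² = 72.
c² = a² + b² = 40 + 72 = 112, so c = 4√7.
Foci lie on the horizontal axis through the center: (h ± c, k).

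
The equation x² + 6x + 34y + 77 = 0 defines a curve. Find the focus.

Only x is squared. Complete the square in x: (x + 3)² = -34(y + 2).
Vertex (-3, -2); 4p = -34 so p = -17/2. Opens down.
Focus is p units from the vertex along the axis: (h, k + p).

(-3, -21/2)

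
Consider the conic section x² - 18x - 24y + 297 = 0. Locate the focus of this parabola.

(9, 15)

Only x is squared. Complete the square in x: (x - 9)² = 24(y - 9).
Vertex (9, 9); 4p = 24 so p = 6. Opens up.
Focus is p units from the vertex along the axis: (h, k + p).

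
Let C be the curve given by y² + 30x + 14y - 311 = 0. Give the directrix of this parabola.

Only y is squared. Complete the square in y: (y + 7)² = -30(x - 12).
Vertex (12, -7); 4p = -30 so p = -15/2. Opens left.
Directrix is the vertical line x = h − p = 12 − (-15/2) = 39/2.

x = 39/2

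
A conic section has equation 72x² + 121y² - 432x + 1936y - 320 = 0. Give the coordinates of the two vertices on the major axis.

(-8, -8) and (14, -8)

Rearranging, 72(x² - 6x) + 121(y² + 16y) = 320.
Complete the square in x and y: 72(x - 3)² + 121(y + 8)² = 320 + 648 + 7744 = 8712
Divide through by 8712 to get (x - 3)²/121 + (y + 8)²/72 = 1.
Ellipse, center (3, -8), major axis horizontal; a² = 121, b² = 72.
a = 11. Vertices at (h ± a, k).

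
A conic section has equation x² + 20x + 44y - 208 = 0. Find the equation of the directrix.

y = 18

Only x is squared. Complete the square in x: (x + 10)² = -44(y - 7).
Vertex (-10, 7); 4p = -44 so p = -11. Opens down.
Directrix is the horizontal line y = k − p = 7 − (-11) = 18.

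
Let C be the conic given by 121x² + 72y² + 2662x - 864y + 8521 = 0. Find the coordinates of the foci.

Collect terms: 121(x² + 22x) + 72(y² - 12y) = -8521
Completing the square gives 121(x + 11)² + 72(y - 6)² = -8521 + 14641 + 2592 = 8712.
Dividing both sides by 8712: (x + 11)²/72 + (y - 6)²/121 = 1
Ellipse, center (-11, 6), major axis vertical; a² = 121, b² = 72.
c² = a² - b² = 121 - 72 = 49, so c = 7.
Foci lie on the vertical axis through the center: (h, k ± c).

(-11, -1) and (-11, 13)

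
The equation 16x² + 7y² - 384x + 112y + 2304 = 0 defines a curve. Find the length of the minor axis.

4√7

Collect terms: 16(x² - 24x) + 7(y² + 16y) = -2304
Completing the square gives 16(x - 12)² + 7(y + 8)² = -2304 + 2304 + 448 = 448.
Divide by 448: (x - 12)²/28 + (y + 8)²/64 = 1
Ellipse, center (12, -8), major axis vertical; a² = 64, b² = 28.
b² = 28 so b = 2√7; the minor axis has length 2b = 4√7.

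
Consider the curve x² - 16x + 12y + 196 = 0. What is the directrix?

Only x is squared. Complete the square in x: (x - 8)² = -12(y + 11).
Vertex (8, -11); 4p = -12 so p = -3. Opens down.
Directrix is the horizontal line y = k − p = -11 − (-3) = -8.

y = -8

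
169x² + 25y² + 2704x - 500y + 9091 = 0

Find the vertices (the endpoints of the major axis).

169(x² + 16x) + 25(y² - 20y) = -9091
Complete the square: 169(x + 8)² + 25(y - 10)² = -9091 + 10816 + 2500 = 4225
Divide through by 4225 to get (x + 8)²/25 + (y - 10)²/169 = 1.
Ellipse, center (-8, 10), major axis vertical; a² = 169, b² = 25.
a = 13. Vertices at (h, k ± a).

(-8, -3) and (-8, 23)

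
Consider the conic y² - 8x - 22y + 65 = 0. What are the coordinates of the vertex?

(-7, 11)

Only y is squared. Complete the square in y: (y - 11)² = 8(x + 7).
Vertex (-7, 11); 4p = 8 so p = 2. Opens right.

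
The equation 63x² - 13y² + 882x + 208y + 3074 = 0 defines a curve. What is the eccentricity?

Collect terms: 63(x² + 14x) -13(y² - 16y) = -3074
Complete the square: 63(x + 7)² -13(y - 8)² = -3074 + 3087 - 832 = -819
Dividing both sides by -819: (y - 8)²/63 - (x + 7)²/13 = 1
Hyperbola, center (-7, 8), transverse axis vertical; a² = 63, b² = 13.
c² = a² + b² = 76, so c = 2√19.
e = c/a = 2√19/3√7 = 2√133/21.

e = 2√133/21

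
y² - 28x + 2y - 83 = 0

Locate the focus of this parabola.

Only y is squared. Complete the square in y: (y + 1)² = 28(x + 3).
Vertex (-3, -1); 4p = 28 so p = 7. Opens right.
Focus is p units from the vertex along the axis: (h + p, k).

(4, -1)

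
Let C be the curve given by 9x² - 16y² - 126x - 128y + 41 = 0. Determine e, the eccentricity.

e = 5/4

Collect terms: 9(x² - 14x) -16(y² + 8y) = -41
Complete the square in x and y: 9(x - 7)² -16(y + 4)² = -41 + 441 - 256 = 144
Divide by 144: (x - 7)²/16 - (y + 4)²/9 = 1
Hyperbola, center (7, -4), transverse axis horizontal; a² = 16, b² = 9.
c² = a² + b² = 25, so c = 5.
e = c/a = 5/4.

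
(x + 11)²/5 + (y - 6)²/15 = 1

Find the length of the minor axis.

Center (-11, 6). The larger denominator 15 sits under the y-term, so the major axis is vertical; a² = 15, b² = 5.
b² = 5 so b = √5; the minor axis has length 2b = 2√5.

2√5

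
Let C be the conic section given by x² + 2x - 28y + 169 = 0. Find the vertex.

Only x is squared. Complete the square in x: (x + 1)² = 28(y - 6).
Vertex (-1, 6); 4p = 28 so p = 7. Opens up.

(-1, 6)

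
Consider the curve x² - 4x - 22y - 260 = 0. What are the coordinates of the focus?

(2, -13/2)

Only x is squared. Complete the square in x: (x - 2)² = 22(y + 12).
Vertex (2, -12); 4p = 22 so p = 11/2. Opens up.
Focus is p units from the vertex along the axis: (h, k + p).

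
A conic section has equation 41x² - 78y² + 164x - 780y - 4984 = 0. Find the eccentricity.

e = √9282/78

Group the x- and y-terms: 41(x² + 4x) -78(y² + 10y) = 4984
Complete the square in x and y: 41(x + 2)² -78(y + 5)² = 4984 + 164 - 1950 = 3198
Dividing both sides by 3198: (x + 2)²/78 - (y + 5)²/41 = 1
Hyperbola, center (-2, -5), transverse axis horizontal; a² = 78, b² = 41.
c² = a² + b² = 119, so c = √119.
e = c/a = √119/√78 = √9282/78.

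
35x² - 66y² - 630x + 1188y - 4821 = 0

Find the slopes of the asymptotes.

√2310/66 and -√2310/66

Rearranging, 35(x² - 18x) -66(y² - 18y) = 4821.
Completing the square gives 35(x - 9)² -66(y - 9)² = 4821 + 2835 - 5346 = 2310.
Divide by 2310: (x - 9)²/66 - (y - 9)²/35 = 1
Hyperbola, center (9, 9), transverse axis horizontal; a² = 66, b² = 35.
For a horizontal hyperbola the asymptotes have slope ±b/a.
Here that is ±√35/√66 = ±√2310/66.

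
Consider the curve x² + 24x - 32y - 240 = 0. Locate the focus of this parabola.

Only x is squared. Complete the square in x: (x + 12)² = 32(y + 12).
Vertex (-12, -12); 4p = 32 so p = 8. Opens up.
Focus is p units from the vertex along the axis: (h, k + p).

(-12, -4)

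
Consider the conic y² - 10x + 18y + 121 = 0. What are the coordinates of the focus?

Only y is squared. Complete the square in y: (y + 9)² = 10(x - 4).
Vertex (4, -9); 4p = 10 so p = 5/2. Opens right.
Focus is p units from the vertex along the axis: (h + p, k).

(13/2, -9)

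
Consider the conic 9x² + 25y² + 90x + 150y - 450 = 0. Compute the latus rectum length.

9(x² + 10x) + 25(y² + 6y) = 450
Complete the square in x and y: 9(x + 5)² + 25(y + 3)² = 450 + 225 + 225 = 900
Dividing both sides by 900: (x + 5)²/100 + (y + 3)²/36 = 1
Ellipse, center (-5, -3), major axis horizontal; a² = 100, b² = 36.
Latus rectum length = 2b²/a = 2·36/10 = 36/5.

36/5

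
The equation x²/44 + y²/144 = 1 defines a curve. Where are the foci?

Center (0, 0). The larger denominator 144 sits under the y-term, so the major axis is vertical; a² = 144, b² = 44.
c² = a² - b² = 144 - 44 = 100, so c = 10.
Foci lie on the vertical axis through the center: (h, k ± c).

(0, -10) and (0, 10)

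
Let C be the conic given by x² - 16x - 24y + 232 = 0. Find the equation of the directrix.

y = 1

Only x is squared. Complete the square in x: (x - 8)² = 24(y - 7).
Vertex (8, 7); 4p = 24 so p = 6. Opens up.
Directrix is the horizontal line y = k − p = 7 − (6) = 1.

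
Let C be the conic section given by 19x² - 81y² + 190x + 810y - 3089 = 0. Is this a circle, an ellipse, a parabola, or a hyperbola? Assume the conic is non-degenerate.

No xy term. Coefficients of x² and y² are A = 19, C = -81.
A and C have opposite signs ⇒ hyperbola.

hyperbola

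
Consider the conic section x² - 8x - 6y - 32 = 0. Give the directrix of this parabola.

y = -19/2

Only x is squared. Complete the square in x: (x - 4)² = 6(y + 8).
Vertex (4, -8); 4p = 6 so p = 3/2. Opens up.
Directrix is the horizontal line y = k − p = -8 − (3/2) = -19/2.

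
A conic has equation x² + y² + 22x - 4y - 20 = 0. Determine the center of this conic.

(-11, 2)

Group the x- and y-terms: (x² + 22x) + (y² - 4y) = 20
Completing the square gives (x + 11)² + (y - 2)² = 20 + 121 + 4 = 145.
So (x + 11)² + (y - 2)² = 145.
Circle centered at (-11, 2) with r² = 145.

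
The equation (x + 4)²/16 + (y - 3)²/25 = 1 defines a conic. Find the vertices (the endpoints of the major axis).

Center (-4, 3). The larger denominator 25 sits under the y-term, so the major axis is vertical; a² = 25, b² = 16.
a = 5. Vertices at (h, k ± a).

(-4, -2) and (-4, 8)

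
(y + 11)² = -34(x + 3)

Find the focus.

(-23/2, -11)

Vertex (-3, -11); 4p = -34 so p = -17/2. Opens left.
Focus is p units from the vertex along the axis: (h + p, k).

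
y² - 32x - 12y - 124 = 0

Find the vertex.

(-5, 6)

Only y is squared. Complete the square in y: (y - 6)² = 32(x + 5).
Vertex (-5, 6); 4p = 32 so p = 8. Opens right.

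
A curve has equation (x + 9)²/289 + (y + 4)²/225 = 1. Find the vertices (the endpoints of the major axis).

Center (-9, -4). The larger denominator 289 sits under the x-term, so the major axis is horizontal; a² = 289, b² = 225.
a = 17. Vertices at (h ± a, k).

(-26, -4) and (8, -4)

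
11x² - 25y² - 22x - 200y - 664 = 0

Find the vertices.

(-4, -4) and (6, -4)

Collect terms: 11(x² - 2x) -25(y² + 8y) = 664
Complete the square in x and y: 11(x - 1)² -25(y + 4)² = 664 + 11 - 400 = 275
Divide by 275: (x - 1)²/25 - (y + 4)²/11 = 1
Hyperbola, center (1, -4), transverse axis horizontal; a² = 25, b² = 11.
a = 5. Vertices at (h ± a, k).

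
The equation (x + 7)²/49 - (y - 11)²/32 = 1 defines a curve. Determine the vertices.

(-14, 11) and (0, 11)

Center (-7, 11). The positive term is the x-term, so the transverse axis is horizontal; a² = 49, b² = 32.
a = 7. Vertices at (h ± a, k).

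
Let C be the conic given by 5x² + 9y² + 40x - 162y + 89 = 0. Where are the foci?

Rearranging, 5(x² + 8x) + 9(y² - 18y) = -89.
Complete the square in x and y: 5(x + 4)² + 9(y - 9)² = -89 + 80 + 729 = 720
Divide by 720: (x + 4)²/144 + (y - 9)²/80 = 1
Ellipse, center (-4, 9), major axis horizontal; a² = 144, b² = 80.
c² = a² - b² = 144 - 80 = 64, so c = 8.
Foci lie on the horizontal axis through the center: (h ± c, k).

(-12, 9) and (4, 9)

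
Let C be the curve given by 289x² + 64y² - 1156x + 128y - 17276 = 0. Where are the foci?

(2, -16) and (2, 14)

Collect terms: 289(x² - 4x) + 64(y² + 2y) = 17276
289(x - 2)² + 64(y + 1)² = 17276 + 1156 + 64 = 18496
Divide through by 18496 to get (x - 2)²/64 + (y + 1)²/289 = 1.
Ellipse, center (2, -1), major axis vertical; a² = 289, b² = 64.
c² = a² - b² = 289 - 64 = 225, so c = 15.
Foci lie on the vertical axis through the center: (h, k ± c).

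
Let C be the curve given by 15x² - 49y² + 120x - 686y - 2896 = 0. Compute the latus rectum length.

Group: 15(x² + 8x) -49(y² + 14y) = 2896
15(x + 4)² -49(y + 7)² = 2896 + 240 - 2401 = 735
Divide by 735: (x + 4)²/49 - (y + 7)²/15 = 1
Hyperbola, center (-4, -7), transverse axis horizontal; a² = 49, b² = 15.
Latus rectum length = 2b²/a = 2·15/7 = 30/7.

30/7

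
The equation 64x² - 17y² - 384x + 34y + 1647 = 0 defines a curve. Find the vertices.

(3, -7) and (3, 9)

Collect terms: 64(x² - 6x) -17(y² - 2y) = -1647
Complete the square in x and y: 64(x - 3)² -17(y - 1)² = -1647 + 576 - 17 = -1088
Dividing both sides by -1088: (y - 1)²/64 - (x - 3)²/17 = 1
Hyperbola, center (3, 1), transverse axis vertical; a² = 64, b² = 17.
a = 8. Vertices at (h, k ± a).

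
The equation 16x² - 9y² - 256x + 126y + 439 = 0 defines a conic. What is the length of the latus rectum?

16(x² - 16x) -9(y² - 14y) = -439
Completing the square gives 16(x - 8)² -9(y - 7)² = -439 + 1024 - 441 = 144.
Divide by 144: (x - 8)²/9 - (y - 7)²/16 = 1
Hyperbola, center (8, 7), transverse axis horizontal; a² = 9, b² = 16.
Latus rectum length = 2b²/a = 2·16/3 = 32/3.

32/3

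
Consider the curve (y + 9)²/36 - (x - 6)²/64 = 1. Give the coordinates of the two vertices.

(6, -15) and (6, -3)

Center (6, -9). The positive term is the y-term, so the transverse axis is vertical; a² = 36, b² = 64.
a = 6. Vertices at (h, k ± a).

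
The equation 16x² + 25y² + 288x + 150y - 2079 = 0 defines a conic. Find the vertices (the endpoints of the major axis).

(-24, -3) and (6, -3)

Rearranging, 16(x² + 18x) + 25(y² + 6y) = 2079.
Complete the square: 16(x + 9)² + 25(y + 3)² = 2079 + 1296 + 225 = 3600
Divide by 3600: (x + 9)²/225 + (y + 3)²/144 = 1
Ellipse, center (-9, -3), major axis horizontal; a² = 225, b² = 144.
a = 15. Vertices at (h ± a, k).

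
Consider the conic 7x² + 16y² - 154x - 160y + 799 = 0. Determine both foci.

(5, 5) and (17, 5)

Collect terms: 7(x² - 22x) + 16(y² - 10y) = -799
Complete the square: 7(x - 11)² + 16(y - 5)² = -799 + 847 + 400 = 448
Divide through by 448 to get (x - 11)²/64 + (y - 5)²/28 = 1.
Ellipse, center (11, 5), major axis horizontal; a² = 64, b² = 28.
c² = a² - b² = 64 - 28 = 36, so c = 6.
Foci lie on the horizontal axis through the center: (h ± c, k).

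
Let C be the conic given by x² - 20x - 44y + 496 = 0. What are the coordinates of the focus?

(10, 20)

Only x is squared. Complete the square in x: (x - 10)² = 44(y - 9).
Vertex (10, 9); 4p = 44 so p = 11. Opens up.
Focus is p units from the vertex along the axis: (h, k + p).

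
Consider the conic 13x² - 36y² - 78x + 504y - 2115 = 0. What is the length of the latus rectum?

Rearranging, 13(x² - 6x) -36(y² - 14y) = 2115.
Completing the square gives 13(x - 3)² -36(y - 7)² = 2115 + 117 - 1764 = 468.
Dividing both sides by 468: (x - 3)²/36 - (y - 7)²/13 = 1
Hyperbola, center (3, 7), transverse axis horizontal; a² = 36, b² = 13.
Latus rectum length = 2b²/a = 2·13/6 = 13/3.

13/3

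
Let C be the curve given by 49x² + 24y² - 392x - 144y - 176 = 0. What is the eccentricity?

Collect terms: 49(x² - 8x) + 24(y² - 6y) = 176
49(x - 4)² + 24(y - 3)² = 176 + 784 + 216 = 1176
Divide by 1176: (x - 4)²/24 + (y - 3)²/49 = 1
Ellipse, center (4, 3), major axis vertical; a² = 49, b² = 24.
c² = a² - b² = 25, so c = 5.
e = c/a = 5/7.

e = 5/7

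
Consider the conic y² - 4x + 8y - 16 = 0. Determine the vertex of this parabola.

Only y is squared. Complete the square in y: (y + 4)² = 4(x + 8).
Vertex (-8, -4); 4p = 4 so p = 1. Opens right.

(-8, -4)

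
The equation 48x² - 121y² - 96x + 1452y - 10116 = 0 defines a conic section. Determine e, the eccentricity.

48(x² - 2x) -121(y² - 12y) = 10116
Completing the square gives 48(x - 1)² -121(y - 6)² = 10116 + 48 - 4356 = 5808.
Divide by 5808: (x - 1)²/121 - (y - 6)²/48 = 1
Hyperbola, center (1, 6), transverse axis horizontal; a² = 121, b² = 48.
c² = a² + b² = 169, so c = 13.
e = c/a = 13/11.

e = 13/11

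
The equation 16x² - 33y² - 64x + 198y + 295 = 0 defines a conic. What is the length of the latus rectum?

16(x² - 4x) -33(y² - 6y) = -295
Completing the square gives 16(x - 2)² -33(y - 3)² = -295 + 64 - 297 = -528.
Dividing both sides by -528: (y - 3)²/16 - (x - 2)²/33 = 1
Hyperbola, center (2, 3), transverse axis vertical; a² = 16, b² = 33.
Latus rectum length = 2b²/a = 2·33/4 = 33/2.

33/2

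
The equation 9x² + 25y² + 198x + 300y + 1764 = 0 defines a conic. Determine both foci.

Group the x- and y-terms: 9(x² + 22x) + 25(y² + 12y) = -1764
Completing the square gives 9(x + 11)² + 25(y + 6)² = -1764 + 1089 + 900 = 225.
Divide by 225: (x + 11)²/25 + (y + 6)²/9 = 1
Ellipse, center (-11, -6), major axis horizontal; a² = 25, b² = 9.
c² = a² - b² = 25 - 9 = 16, so c = 4.
Foci lie on the horizontal axis through the center: (h ± c, k).

(-15, -6) and (-7, -6)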